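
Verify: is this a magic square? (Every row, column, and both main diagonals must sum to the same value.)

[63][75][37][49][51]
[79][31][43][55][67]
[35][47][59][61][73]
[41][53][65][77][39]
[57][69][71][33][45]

Yes

Row 1: 63 + 75 + 37 + 49 + 51 = 275.
Row 2: 79 + 31 + 43 + 55 + 67 = 275.
Row 3: 35 + 47 + 59 + 61 + 73 = 275.
Row 4: 41 + 53 + 65 + 77 + 39 = 275.
Row 5: 57 + 69 + 71 + 33 + 45 = 275.
Column 1: 63 + 79 + 35 + 41 + 57 = 275.
Column 2: 75 + 31 + 47 + 53 + 69 = 275.
Column 3: 37 + 43 + 59 + 65 + 71 = 275.
Column 4: 49 + 55 + 61 + 77 + 33 = 275.
Column 5: 51 + 67 + 73 + 39 + 45 = 275.
Main diagonal: 63 + 31 + 59 + 77 + 45 = 275.
Anti-diagonal: 51 + 55 + 59 + 53 + 57 = 275.
All lines sum to 275.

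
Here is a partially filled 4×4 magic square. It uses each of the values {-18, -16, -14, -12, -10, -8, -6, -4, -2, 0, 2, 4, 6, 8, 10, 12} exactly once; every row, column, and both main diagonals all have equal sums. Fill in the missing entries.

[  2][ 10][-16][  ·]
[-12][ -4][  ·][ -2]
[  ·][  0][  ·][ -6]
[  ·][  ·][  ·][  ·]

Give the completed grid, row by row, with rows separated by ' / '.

The 16 entries sum to -48, so each line sums to -48/4 = -12.
Row 1 must total -12; the given cells sum to -4, so (1,4) = -8.
The remaining cell in row 2 is (2,3) = -12 − (-18) = 6.
Column 2: 10 + (-4) + 0 + ? = -12, so (4,2) = -18.
From column 4, -12 − (-8 + (-2) + (-6)) gives (4,4) = 4.
From main diagonal, -12 − (2 + (-4) + 4) gives (3,3) = -14.
Anti-diagonal must total -12; the given cells sum to -2, so (4,1) = -10.
Row 3: 0 + (-14) + (-6) + ? = -12, so (3,1) = 8.
Row 4: -10 + (-18) + 4 + ? = -12, so (4,3) = 12.

2 10 -16 -8 / -12 -4 6 -2 / 8 0 -14 -6 / -10 -18 12 4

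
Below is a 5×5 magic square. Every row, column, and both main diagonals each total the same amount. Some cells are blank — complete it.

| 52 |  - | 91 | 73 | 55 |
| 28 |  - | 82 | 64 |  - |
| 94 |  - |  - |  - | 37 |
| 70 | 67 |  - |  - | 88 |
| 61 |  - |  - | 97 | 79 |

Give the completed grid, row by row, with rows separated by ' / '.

Column 1 is already complete: 52 + 28 + 94 + 70 + 61 = 305, so that is the magic constant.
The remaining cell in row 1 is (1,2) = 305 − 271 = 34.
The remaining cell in column 5 is (2,5) = 305 − 259 = 46.
Anti-diagonal: 55 + 64 + 67 + 61 + ? = 305, so (3,3) = 58.
Row 2: 28 + 82 + 64 + 46 + ? = 305, so (2,2) = 85.
Using main diagonal: 52 + 85 + 58 + 79 + ? → (4,4) = 305 − 274 = 31.
From row 4, 305 − (70 + 67 + 31 + 88) gives (4,3) = 49.
The remaining cell in column 3 is (5,3) = 305 − 280 = 25.
From column 4, 305 − (73 + 64 + 31 + 97) gives (3,4) = 40.
Row 3 must total 305; the given cells sum to 229, so (3,2) = 76.
Using row 5: 61 + 25 + 97 + 79 + ? → (5,2) = 305 − 262 = 43.

52 34 91 73 55 / 28 85 82 64 46 / 94 76 58 40 37 / 70 67 49 31 88 / 61 43 25 97 79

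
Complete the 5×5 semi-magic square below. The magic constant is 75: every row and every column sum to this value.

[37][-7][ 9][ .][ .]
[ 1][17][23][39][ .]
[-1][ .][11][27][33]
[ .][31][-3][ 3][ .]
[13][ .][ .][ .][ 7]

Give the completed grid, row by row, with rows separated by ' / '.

37 -7 9 15 21 / 1 17 23 39 -5 / -1 5 11 27 33 / 25 31 -3 3 19 / 13 29 35 -9 7

Row 2 needs 75; the known cells sum to 80, so (2,5) = -5.
Row 3 needs 75; the known cells sum to 70, so (3,2) = 5.
The remaining cell in column 1 is (4,1) = 75 − 50 = 25.
Column 2: -7 + 17 + 5 + 31 + ? = 75, so (5,2) = 29.
Column 3: 9 + 23 + 11 + (-3) + ? = 75, so (5,3) = 35.
Row 4 must total 75; the given cells sum to 56, so (4,5) = 19.
The remaining cell in row 5 is (5,4) = 75 − 84 = -9.
Column 4 must total 75; the given cells sum to 60, so (1,4) = 15.
Column 5 needs 75; the known cells sum to 54, so (1,5) = 21.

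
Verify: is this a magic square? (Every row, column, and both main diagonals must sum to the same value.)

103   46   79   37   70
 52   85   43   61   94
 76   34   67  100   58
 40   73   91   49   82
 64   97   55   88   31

Row 1: 103 + 46 + 79 + 37 + 70 = 335.
Row 2: 52 + 85 + 43 + 61 + 94 = 335.
Row 3: 76 + 34 + 67 + 100 + 58 = 335.
Row 4: 40 + 73 + 91 + 49 + 82 = 335.
Row 5: 64 + 97 + 55 + 88 + 31 = 335.
Column 1: 103 + 52 + 76 + 40 + 64 = 335.
Column 2: 46 + 85 + 34 + 73 + 97 = 335.
Column 3: 79 + 43 + 67 + 91 + 55 = 335.
Column 4: 37 + 61 + 100 + 49 + 88 = 335.
Column 5: 70 + 94 + 58 + 82 + 31 = 335.
Main diagonal: 103 + 85 + 67 + 49 + 31 = 335.
Anti-diagonal: 70 + 61 + 67 + 73 + 64 = 335.
All lines sum to 335.

Yes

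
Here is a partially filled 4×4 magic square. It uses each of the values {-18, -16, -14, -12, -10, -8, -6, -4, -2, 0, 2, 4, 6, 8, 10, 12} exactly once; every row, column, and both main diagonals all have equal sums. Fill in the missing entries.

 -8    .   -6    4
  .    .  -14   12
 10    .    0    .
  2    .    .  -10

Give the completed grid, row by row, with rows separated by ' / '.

-8 -2 -6 4 / -16 6 -14 12 / 10 -4 0 -18 / 2 -12 8 -10

The 16 entries sum to -48, so each line sums to -48/4 = -12.
The remaining cell in row 1 is (1,2) = -12 − (-10) = -2.
The remaining cell in column 1 is (2,1) = -12 − 4 = -16.
Column 3: -6 + (-14) + 0 + ? = -12, so (4,3) = 8.
Using column 4: 4 + 12 + (-10) + ? → (3,4) = -12 − 6 = -18.
Main diagonal must total -12; the given cells sum to -18, so (2,2) = 6.
The remaining cell in anti-diagonal is (3,2) = -12 − (-8) = -4.
Row 4 must total -12; the given cells sum to 0, so (4,2) = -12.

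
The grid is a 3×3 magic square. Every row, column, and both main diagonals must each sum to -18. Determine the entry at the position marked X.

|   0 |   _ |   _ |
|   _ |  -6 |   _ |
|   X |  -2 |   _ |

The remaining cell in column 2 is (1,2) = -18 − (-8) = -10.
The remaining cell in main diagonal is (3,3) = -18 − (-6) = -12.
Row 1 must total -18; the given cells sum to -10, so (1,3) = -8.
Row 3 needs -18; the known cells sum to -14, so (3,1) = -4.

-4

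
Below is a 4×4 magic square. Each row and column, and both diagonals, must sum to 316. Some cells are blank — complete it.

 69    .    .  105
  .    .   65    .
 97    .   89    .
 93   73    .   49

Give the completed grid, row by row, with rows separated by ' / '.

69 81 61 105 / 57 109 65 85 / 97 53 89 77 / 93 73 101 49

Using row 4: 93 + 73 + 49 + ? → (4,3) = 316 − 215 = 101.
The remaining cell in column 1 is (2,1) = 316 − 259 = 57.
Column 3 needs 316; the known cells sum to 255, so (1,3) = 61.
Main diagonal must total 316; the given cells sum to 207, so (2,2) = 109.
Using anti-diagonal: 105 + 65 + 93 + ? → (3,2) = 316 − 263 = 53.
Row 1: 69 + 61 + 105 + ? = 316, so (1,2) = 81.
Using row 2: 57 + 109 + 65 + ? → (2,4) = 316 − 231 = 85.
Row 3 must total 316; the given cells sum to 239, so (3,4) = 77.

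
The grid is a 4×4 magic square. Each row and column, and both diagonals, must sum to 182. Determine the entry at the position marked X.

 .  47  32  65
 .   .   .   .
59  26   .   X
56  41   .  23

44

Using row 1: 47 + 32 + 65 + ? → (1,1) = 182 − 144 = 38.
Row 4: 56 + 41 + 23 + ? = 182, so (4,3) = 62.
Using column 1: 38 + 59 + 56 + ? → (2,1) = 182 − 153 = 29.
From column 2, 182 − (47 + 26 + 41) gives (2,2) = 68.
Main diagonal must total 182; the given cells sum to 129, so (3,3) = 53.
The remaining cell in anti-diagonal is (2,3) = 182 − 147 = 35.
From row 2, 182 − (29 + 68 + 35) gives (2,4) = 50.
Row 3: 59 + 26 + 53 + ? = 182, so (3,4) = 44.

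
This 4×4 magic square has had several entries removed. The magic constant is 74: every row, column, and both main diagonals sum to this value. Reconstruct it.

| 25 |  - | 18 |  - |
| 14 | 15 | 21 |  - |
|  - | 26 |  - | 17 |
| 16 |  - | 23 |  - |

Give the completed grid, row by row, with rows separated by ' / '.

The remaining cell in row 2 is (2,4) = 74 − 50 = 24.
Column 1 must total 74; the given cells sum to 55, so (3,1) = 19.
Column 3: 18 + 21 + 23 + ? = 74, so (3,3) = 12.
Main diagonal needs 74; the known cells sum to 52, so (4,4) = 22.
Anti-diagonal needs 74; the known cells sum to 63, so (1,4) = 11.
Row 1: 25 + 18 + 11 + ? = 74, so (1,2) = 20.
Row 4 needs 74; the known cells sum to 61, so (4,2) = 13.

25 20 18 11 / 14 15 21 24 / 19 26 12 17 / 16 13 23 22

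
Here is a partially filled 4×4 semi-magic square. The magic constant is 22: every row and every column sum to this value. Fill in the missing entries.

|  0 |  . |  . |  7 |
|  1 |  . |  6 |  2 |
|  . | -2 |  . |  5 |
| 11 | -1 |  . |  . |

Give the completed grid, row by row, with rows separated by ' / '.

0 12 3 7 / 1 13 6 2 / 10 -2 9 5 / 11 -1 4 8

Using row 2: 1 + 6 + 2 + ? → (2,2) = 22 − 9 = 13.
Column 1: 0 + 1 + 11 + ? = 22, so (3,1) = 10.
Column 2 must total 22; the given cells sum to 10, so (1,2) = 12.
Column 4 must total 22; the given cells sum to 14, so (4,4) = 8.
Row 1 must total 22; the given cells sum to 19, so (1,3) = 3.
The remaining cell in row 3 is (3,3) = 22 − 13 = 9.
The remaining cell in row 4 is (4,3) = 22 − 18 = 4.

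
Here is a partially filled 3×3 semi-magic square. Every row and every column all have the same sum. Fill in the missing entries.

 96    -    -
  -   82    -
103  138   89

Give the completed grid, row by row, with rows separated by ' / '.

Row 3 is already complete: 103 + 138 + 89 = 330, so that is the magic constant.
From column 1, 330 − (96 + 103) gives (2,1) = 131.
Column 2 must total 330; the given cells sum to 220, so (1,2) = 110.
The remaining cell in row 1 is (1,3) = 330 − 206 = 124.
Row 2 needs 330; the known cells sum to 213, so (2,3) = 117.

96 110 124 / 131 82 117 / 103 138 89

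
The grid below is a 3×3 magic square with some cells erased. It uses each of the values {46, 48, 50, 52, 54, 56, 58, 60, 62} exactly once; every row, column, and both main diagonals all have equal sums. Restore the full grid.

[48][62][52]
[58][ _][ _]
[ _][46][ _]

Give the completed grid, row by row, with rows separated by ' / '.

The 9 entries sum to 486, so each line sums to 486/3 = 162.
The remaining cell in column 1 is (3,1) = 162 − 106 = 56.
From column 2, 162 − (62 + 46) gives (2,2) = 54.
Main diagonal: 48 + 54 + ? = 162, so (3,3) = 60.
Using row 2: 58 + 54 + ? → (2,3) = 162 − 112 = 50.

48 62 52 / 58 54 50 / 56 46 60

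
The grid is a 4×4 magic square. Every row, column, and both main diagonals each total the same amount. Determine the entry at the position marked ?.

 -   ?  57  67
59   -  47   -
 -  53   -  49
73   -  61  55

Anti-diagonal is complete and sums to 240; that is the magic constant.
From row 4, 240 − (73 + 61 + 55) gives (4,2) = 51.
The remaining cell in column 3 is (3,3) = 240 − 165 = 75.
Column 4 needs 240; the known cells sum to 171, so (2,4) = 69.
Using row 2: 59 + 47 + 69 + ? → (2,2) = 240 − 175 = 65.
From row 3, 240 − (53 + 75 + 49) gives (3,1) = 63.
Column 1 needs 240; the known cells sum to 195, so (1,1) = 45.
Column 2: 65 + 53 + 51 + ? = 240, so (1,2) = 71.

71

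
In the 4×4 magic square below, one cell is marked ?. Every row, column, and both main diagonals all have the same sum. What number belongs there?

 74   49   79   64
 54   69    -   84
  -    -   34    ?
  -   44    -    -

29

Row 1 is complete and sums to 266; that is the magic constant.
Row 2: 54 + 69 + 84 + ? = 266, so (2,3) = 59.
Column 2: 49 + 69 + 44 + ? = 266, so (3,2) = 104.
Column 3 needs 266; the known cells sum to 172, so (4,3) = 94.
Main diagonal needs 266; the known cells sum to 177, so (4,4) = 89.
Anti-diagonal must total 266; the given cells sum to 227, so (4,1) = 39.
Column 1 must total 266; the given cells sum to 167, so (3,1) = 99.
Column 4 needs 266; the known cells sum to 237, so (3,4) = 29.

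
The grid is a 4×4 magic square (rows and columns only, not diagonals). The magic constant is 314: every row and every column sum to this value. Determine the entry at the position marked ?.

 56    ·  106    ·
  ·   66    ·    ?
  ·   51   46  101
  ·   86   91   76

The remaining cell in row 3 is (3,1) = 314 − 198 = 116.
Row 4: 86 + 91 + 76 + ? = 314, so (4,1) = 61.
Column 1 must total 314; the given cells sum to 233, so (2,1) = 81.
Using column 2: 66 + 51 + 86 + ? → (1,2) = 314 − 203 = 111.
Using column 3: 106 + 46 + 91 + ? → (2,3) = 314 − 243 = 71.
Row 1 needs 314; the known cells sum to 273, so (1,4) = 41.
Row 2: 81 + 66 + 71 + ? = 314, so (2,4) = 96.

96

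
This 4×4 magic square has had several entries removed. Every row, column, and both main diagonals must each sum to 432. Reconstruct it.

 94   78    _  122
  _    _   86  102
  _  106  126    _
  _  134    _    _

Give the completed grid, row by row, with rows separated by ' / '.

94 78 138 122 / 130 114 86 102 / 90 106 126 110 / 118 134 82 98

The remaining cell in row 1 is (1,3) = 432 − 294 = 138.
Column 2 needs 432; the known cells sum to 318, so (2,2) = 114.
From column 3, 432 − (138 + 86 + 126) gives (4,3) = 82.
The remaining cell in main diagonal is (4,4) = 432 − 334 = 98.
Anti-diagonal must total 432; the given cells sum to 314, so (4,1) = 118.
Row 2 needs 432; the known cells sum to 302, so (2,1) = 130.
Using column 1: 94 + 130 + 118 + ? → (3,1) = 432 − 342 = 90.
Using column 4: 122 + 102 + 98 + ? → (3,4) = 432 − 322 = 110.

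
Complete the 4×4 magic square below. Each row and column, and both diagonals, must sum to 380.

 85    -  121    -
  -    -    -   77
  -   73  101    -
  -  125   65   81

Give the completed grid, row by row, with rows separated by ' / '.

85 69 121 105 / 97 113 93 77 / 89 73 101 117 / 109 125 65 81

The remaining cell in row 4 is (4,1) = 380 − 271 = 109.
Column 3: 121 + 101 + 65 + ? = 380, so (2,3) = 93.
Main diagonal must total 380; the given cells sum to 267, so (2,2) = 113.
Anti-diagonal must total 380; the given cells sum to 275, so (1,4) = 105.
The remaining cell in row 1 is (1,2) = 380 − 311 = 69.
Row 2: 113 + 93 + 77 + ? = 380, so (2,1) = 97.
From column 1, 380 − (85 + 97 + 109) gives (3,1) = 89.
Column 4: 105 + 77 + 81 + ? = 380, so (3,4) = 117.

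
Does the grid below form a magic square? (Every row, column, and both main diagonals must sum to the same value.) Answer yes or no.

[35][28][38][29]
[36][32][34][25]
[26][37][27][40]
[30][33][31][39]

No — column 4 sums to 133 but column 2 sums to 130.

Row 1: 35 + 28 + 38 + 29 = 130.
Row 2: 36 + 32 + 34 + 25 = 127.
Row 3: 26 + 37 + 27 + 40 = 130.
Row 4: 30 + 33 + 31 + 39 = 133.
Column 1: 35 + 36 + 26 + 30 = 127.
Column 2: 28 + 32 + 37 + 33 = 130.
Column 3: 38 + 34 + 27 + 31 = 130.
Column 4: 29 + 25 + 40 + 39 = 133.
Main diagonal: 35 + 32 + 27 + 39 = 133.
Anti-diagonal: 29 + 34 + 37 + 30 = 130.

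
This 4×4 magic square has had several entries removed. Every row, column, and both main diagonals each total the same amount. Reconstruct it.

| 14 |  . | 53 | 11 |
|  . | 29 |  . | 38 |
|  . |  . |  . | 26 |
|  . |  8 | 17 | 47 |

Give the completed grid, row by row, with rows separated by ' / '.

Column 4 is already complete: 11 + 38 + 26 + 47 = 122, so that is the magic constant.
The remaining cell in row 1 is (1,2) = 122 − 78 = 44.
The remaining cell in row 4 is (4,1) = 122 − 72 = 50.
Column 2: 44 + 29 + 8 + ? = 122, so (3,2) = 41.
Main diagonal needs 122; the known cells sum to 90, so (3,3) = 32.
Anti-diagonal must total 122; the given cells sum to 102, so (2,3) = 20.
Row 2: 29 + 20 + 38 + ? = 122, so (2,1) = 35.
Row 3 needs 122; the known cells sum to 99, so (3,1) = 23.

14 44 53 11 / 35 29 20 38 / 23 41 32 26 / 50 8 17 47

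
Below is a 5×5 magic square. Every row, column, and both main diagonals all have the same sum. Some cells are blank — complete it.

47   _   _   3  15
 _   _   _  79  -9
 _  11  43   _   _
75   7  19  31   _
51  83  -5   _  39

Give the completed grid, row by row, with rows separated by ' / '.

47 59 71 3 15 / 23 35 67 79 -9 / -1 11 43 55 87 / 75 7 19 31 63 / 51 83 -5 27 39

Anti-diagonal is already complete: 15 + 79 + 43 + 7 + 51 = 195, so that is the magic constant.
Row 4 needs 195; the known cells sum to 132, so (4,5) = 63.
The remaining cell in row 5 is (5,4) = 195 − 168 = 27.
The remaining cell in column 4 is (3,4) = 195 − 140 = 55.
From column 5, 195 − (15 + (-9) + 63 + 39) gives (3,5) = 87.
Main diagonal needs 195; the known cells sum to 160, so (2,2) = 35.
The remaining cell in row 3 is (3,1) = 195 − 196 = -1.
Column 1 needs 195; the known cells sum to 172, so (2,1) = 23.
Column 2 must total 195; the given cells sum to 136, so (1,2) = 59.
Row 1 must total 195; the given cells sum to 124, so (1,3) = 71.
Row 2: 23 + 35 + 79 + (-9) + ? = 195, so (2,3) = 67.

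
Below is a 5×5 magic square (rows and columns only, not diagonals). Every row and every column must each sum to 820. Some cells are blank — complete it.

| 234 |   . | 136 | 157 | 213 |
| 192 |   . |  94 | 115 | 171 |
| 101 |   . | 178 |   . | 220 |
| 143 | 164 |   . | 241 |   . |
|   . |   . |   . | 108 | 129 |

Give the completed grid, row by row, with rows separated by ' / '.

Row 1: 234 + 136 + 157 + 213 + ? = 820, so (1,2) = 80.
From row 2, 820 − (192 + 94 + 115 + 171) gives (2,2) = 248.
From column 1, 820 − (234 + 192 + 101 + 143) gives (5,1) = 150.
Column 4 must total 820; the given cells sum to 621, so (3,4) = 199.
Column 5 must total 820; the given cells sum to 733, so (4,5) = 87.
Using row 3: 101 + 178 + 199 + 220 + ? → (3,2) = 820 − 698 = 122.
Row 4 needs 820; the known cells sum to 635, so (4,3) = 185.
The remaining cell in column 2 is (5,2) = 820 − 614 = 206.
Column 3 needs 820; the known cells sum to 593, so (5,3) = 227.

234 80 136 157 213 / 192 248 94 115 171 / 101 122 178 199 220 / 143 164 185 241 87 / 150 206 227 108 129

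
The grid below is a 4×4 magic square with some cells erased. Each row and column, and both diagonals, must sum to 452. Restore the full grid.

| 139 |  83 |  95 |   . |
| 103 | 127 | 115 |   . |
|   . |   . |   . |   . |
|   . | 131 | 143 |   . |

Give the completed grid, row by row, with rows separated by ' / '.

139 83 95 135 / 103 127 115 107 / 119 111 99 123 / 91 131 143 87

Using row 1: 139 + 83 + 95 + ? → (1,4) = 452 − 317 = 135.
Row 2 needs 452; the known cells sum to 345, so (2,4) = 107.
The remaining cell in column 2 is (3,2) = 452 − 341 = 111.
The remaining cell in column 3 is (3,3) = 452 − 353 = 99.
Main diagonal: 139 + 127 + 99 + ? = 452, so (4,4) = 87.
From anti-diagonal, 452 − (135 + 115 + 111) gives (4,1) = 91.
Column 1 needs 452; the known cells sum to 333, so (3,1) = 119.
The remaining cell in column 4 is (3,4) = 452 − 329 = 123.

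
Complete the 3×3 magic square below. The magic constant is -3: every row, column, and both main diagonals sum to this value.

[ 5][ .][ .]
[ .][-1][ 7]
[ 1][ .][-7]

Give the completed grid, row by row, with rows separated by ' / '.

5 -5 -3 / -9 -1 7 / 1 3 -7

From row 2, -3 − (-1 + 7) gives (2,1) = -9.
The remaining cell in row 3 is (3,2) = -3 − (-6) = 3.
The remaining cell in column 2 is (1,2) = -3 − 2 = -5.
The remaining cell in column 3 is (1,3) = -3 − 0 = -3.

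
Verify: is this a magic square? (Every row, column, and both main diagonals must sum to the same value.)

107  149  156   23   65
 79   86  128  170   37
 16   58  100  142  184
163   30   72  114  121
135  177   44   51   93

Row 1: 107 + 149 + 156 + 23 + 65 = 500.
Row 2: 79 + 86 + 128 + 170 + 37 = 500.
Row 3: 16 + 58 + 100 + 142 + 184 = 500.
Row 4: 163 + 30 + 72 + 114 + 121 = 500.
Row 5: 135 + 177 + 44 + 51 + 93 = 500.
Column 1: 107 + 79 + 16 + 163 + 135 = 500.
Column 2: 149 + 86 + 58 + 30 + 177 = 500.
Column 3: 156 + 128 + 100 + 72 + 44 = 500.
Column 4: 23 + 170 + 142 + 114 + 51 = 500.
Column 5: 65 + 37 + 184 + 121 + 93 = 500.
Main diagonal: 107 + 86 + 100 + 114 + 93 = 500.
Anti-diagonal: 65 + 170 + 100 + 30 + 135 = 500.
All lines sum to 500.

Yes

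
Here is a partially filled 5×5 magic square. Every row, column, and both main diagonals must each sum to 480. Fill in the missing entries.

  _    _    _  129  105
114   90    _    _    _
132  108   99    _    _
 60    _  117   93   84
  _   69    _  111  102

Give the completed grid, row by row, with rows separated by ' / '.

96 87 63 129 105 / 114 90 81 72 123 / 132 108 99 75 66 / 60 126 117 93 84 / 78 69 120 111 102

Row 4 needs 480; the known cells sum to 354, so (4,2) = 126.
Using column 2: 90 + 108 + 126 + 69 + ? → (1,2) = 480 − 393 = 87.
Main diagonal must total 480; the given cells sum to 384, so (1,1) = 96.
The remaining cell in row 1 is (1,3) = 480 − 417 = 63.
Column 1: 96 + 114 + 132 + 60 + ? = 480, so (5,1) = 78.
Anti-diagonal must total 480; the given cells sum to 408, so (2,4) = 72.
Row 5: 78 + 69 + 111 + 102 + ? = 480, so (5,3) = 120.
From column 3, 480 − (63 + 99 + 117 + 120) gives (2,3) = 81.
Column 4 needs 480; the known cells sum to 405, so (3,4) = 75.
Row 2: 114 + 90 + 81 + 72 + ? = 480, so (2,5) = 123.
Row 3 needs 480; the known cells sum to 414, so (3,5) = 66.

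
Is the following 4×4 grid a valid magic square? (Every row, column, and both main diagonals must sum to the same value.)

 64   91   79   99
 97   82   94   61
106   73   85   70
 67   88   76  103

Row 1: 64 + 91 + 79 + 99 = 333.
Row 2: 97 + 82 + 94 + 61 = 334.
Row 3: 106 + 73 + 85 + 70 = 334.
Row 4: 67 + 88 + 76 + 103 = 334.
Column 1: 64 + 97 + 106 + 67 = 334.
Column 2: 91 + 82 + 73 + 88 = 334.
Column 3: 79 + 94 + 85 + 76 = 334.
Column 4: 99 + 61 + 70 + 103 = 333.
Main diagonal: 64 + 82 + 85 + 103 = 334.
Anti-diagonal: 99 + 94 + 73 + 67 = 333.

No — row 2 sums to 334 but anti-diagonal sums to 333.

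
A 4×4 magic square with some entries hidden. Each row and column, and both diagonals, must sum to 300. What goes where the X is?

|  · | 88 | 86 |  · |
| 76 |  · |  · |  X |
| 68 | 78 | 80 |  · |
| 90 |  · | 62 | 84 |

Using row 3: 68 + 78 + 80 + ? → (3,4) = 300 − 226 = 74.
Row 4: 90 + 62 + 84 + ? = 300, so (4,2) = 64.
From column 1, 300 − (76 + 68 + 90) gives (1,1) = 66.
Column 2: 88 + 78 + 64 + ? = 300, so (2,2) = 70.
Using column 3: 86 + 80 + 62 + ? → (2,3) = 300 − 228 = 72.
Anti-diagonal must total 300; the given cells sum to 240, so (1,4) = 60.
Row 2 must total 300; the given cells sum to 218, so (2,4) = 82.

82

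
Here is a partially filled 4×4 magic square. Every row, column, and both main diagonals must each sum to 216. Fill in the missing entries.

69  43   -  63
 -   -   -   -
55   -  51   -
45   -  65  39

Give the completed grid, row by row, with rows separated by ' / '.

69 43 41 63 / 47 57 59 53 / 55 49 51 61 / 45 67 65 39

Row 1 needs 216; the known cells sum to 175, so (1,3) = 41.
Row 4 must total 216; the given cells sum to 149, so (4,2) = 67.
Column 1 must total 216; the given cells sum to 169, so (2,1) = 47.
Column 3 must total 216; the given cells sum to 157, so (2,3) = 59.
Main diagonal: 69 + 51 + 39 + ? = 216, so (2,2) = 57.
The remaining cell in anti-diagonal is (3,2) = 216 − 167 = 49.
Row 2: 47 + 57 + 59 + ? = 216, so (2,4) = 53.
Using row 3: 55 + 49 + 51 + ? → (3,4) = 216 − 155 = 61.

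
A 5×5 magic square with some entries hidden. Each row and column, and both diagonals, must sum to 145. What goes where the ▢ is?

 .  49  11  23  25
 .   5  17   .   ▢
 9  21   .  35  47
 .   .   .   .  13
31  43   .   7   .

41

Using row 1: 49 + 11 + 23 + 25 + ? → (1,1) = 145 − 108 = 37.
Row 3: 9 + 21 + 35 + 47 + ? = 145, so (3,3) = 33.
From column 2, 145 − (49 + 5 + 21 + 43) gives (4,2) = 27.
From anti-diagonal, 145 − (25 + 33 + 27 + 31) gives (2,4) = 29.
Column 4: 23 + 29 + 35 + 7 + ? = 145, so (4,4) = 51.
From main diagonal, 145 − (37 + 5 + 33 + 51) gives (5,5) = 19.
From row 5, 145 − (31 + 43 + 7 + 19) gives (5,3) = 45.
From column 3, 145 − (11 + 17 + 33 + 45) gives (4,3) = 39.
Column 5 needs 145; the known cells sum to 104, so (2,5) = 41.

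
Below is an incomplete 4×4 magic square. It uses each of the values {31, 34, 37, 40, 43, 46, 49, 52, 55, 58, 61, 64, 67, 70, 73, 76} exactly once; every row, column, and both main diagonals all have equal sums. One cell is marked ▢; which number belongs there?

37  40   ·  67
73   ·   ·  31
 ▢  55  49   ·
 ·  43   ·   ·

46

The 16 entries sum to 856, so each line sums to 856/4 = 214.
Row 1 must total 214; the given cells sum to 144, so (1,3) = 70.
The remaining cell in column 2 is (2,2) = 214 − 138 = 76.
Main diagonal needs 214; the known cells sum to 162, so (4,4) = 52.
The remaining cell in row 2 is (2,3) = 214 − 180 = 34.
Using column 3: 70 + 34 + 49 + ? → (4,3) = 214 − 153 = 61.
Using column 4: 67 + 31 + 52 + ? → (3,4) = 214 − 150 = 64.
Anti-diagonal must total 214; the given cells sum to 156, so (4,1) = 58.
The remaining cell in row 3 is (3,1) = 214 − 168 = 46.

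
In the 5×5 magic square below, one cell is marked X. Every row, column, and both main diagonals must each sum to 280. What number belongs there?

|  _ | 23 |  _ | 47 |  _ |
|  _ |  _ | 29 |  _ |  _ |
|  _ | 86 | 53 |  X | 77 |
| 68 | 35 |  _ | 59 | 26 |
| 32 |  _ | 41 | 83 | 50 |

20

The remaining cell in row 4 is (4,3) = 280 − 188 = 92.
Row 5 needs 280; the known cells sum to 206, so (5,2) = 74.
Column 2 needs 280; the known cells sum to 218, so (2,2) = 62.
Column 3 must total 280; the given cells sum to 215, so (1,3) = 65.
Main diagonal needs 280; the known cells sum to 224, so (1,1) = 56.
Using row 1: 56 + 23 + 65 + 47 + ? → (1,5) = 280 − 191 = 89.
Column 5: 89 + 77 + 26 + 50 + ? = 280, so (2,5) = 38.
The remaining cell in anti-diagonal is (2,4) = 280 − 209 = 71.
Row 2: 62 + 29 + 71 + 38 + ? = 280, so (2,1) = 80.
From column 1, 280 − (56 + 80 + 68 + 32) gives (3,1) = 44.
The remaining cell in column 4 is (3,4) = 280 − 260 = 20.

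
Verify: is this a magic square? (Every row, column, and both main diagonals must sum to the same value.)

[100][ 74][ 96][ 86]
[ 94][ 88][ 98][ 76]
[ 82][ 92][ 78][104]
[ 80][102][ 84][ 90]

Yes

Row 1: 100 + 74 + 96 + 86 = 356.
Row 2: 94 + 88 + 98 + 76 = 356.
Row 3: 82 + 92 + 78 + 104 = 356.
Row 4: 80 + 102 + 84 + 90 = 356.
Column 1: 100 + 94 + 82 + 80 = 356.
Column 2: 74 + 88 + 92 + 102 = 356.
Column 3: 96 + 98 + 78 + 84 = 356.
Column 4: 86 + 76 + 104 + 90 = 356.
Main diagonal: 100 + 88 + 78 + 90 = 356.
Anti-diagonal: 86 + 98 + 92 + 80 = 356.
All lines sum to 356.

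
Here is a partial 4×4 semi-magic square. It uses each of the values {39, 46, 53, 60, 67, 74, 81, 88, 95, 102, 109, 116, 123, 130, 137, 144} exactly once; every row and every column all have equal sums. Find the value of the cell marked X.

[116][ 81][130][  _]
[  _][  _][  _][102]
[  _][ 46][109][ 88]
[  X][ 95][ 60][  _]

The 16 entries sum to 1464, so each line sums to 1464/4 = 366.
Using row 1: 116 + 81 + 130 + ? → (1,4) = 366 − 327 = 39.
The remaining cell in row 3 is (3,1) = 366 − 243 = 123.
From column 2, 366 − (81 + 46 + 95) gives (2,2) = 144.
Using column 3: 130 + 109 + 60 + ? → (2,3) = 366 − 299 = 67.
The remaining cell in column 4 is (4,4) = 366 − 229 = 137.
From row 2, 366 − (144 + 67 + 102) gives (2,1) = 53.
Row 4 must total 366; the given cells sum to 292, so (4,1) = 74.

74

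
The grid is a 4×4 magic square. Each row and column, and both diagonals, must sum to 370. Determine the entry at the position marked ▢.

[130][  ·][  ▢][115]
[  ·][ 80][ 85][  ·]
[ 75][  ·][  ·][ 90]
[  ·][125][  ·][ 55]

60

The remaining cell in column 4 is (2,4) = 370 − 260 = 110.
Main diagonal needs 370; the known cells sum to 265, so (3,3) = 105.
From row 2, 370 − (80 + 85 + 110) gives (2,1) = 95.
From row 3, 370 − (75 + 105 + 90) gives (3,2) = 100.
From column 1, 370 − (130 + 95 + 75) gives (4,1) = 70.
Column 2 needs 370; the known cells sum to 305, so (1,2) = 65.
Row 1 needs 370; the known cells sum to 310, so (1,3) = 60.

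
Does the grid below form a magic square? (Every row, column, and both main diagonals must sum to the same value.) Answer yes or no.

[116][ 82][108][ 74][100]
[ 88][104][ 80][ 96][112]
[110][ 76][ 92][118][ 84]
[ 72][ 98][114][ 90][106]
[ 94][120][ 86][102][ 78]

Row 1: 116 + 82 + 108 + 74 + 100 = 480.
Row 2: 88 + 104 + 80 + 96 + 112 = 480.
Row 3: 110 + 76 + 92 + 118 + 84 = 480.
Row 4: 72 + 98 + 114 + 90 + 106 = 480.
Row 5: 94 + 120 + 86 + 102 + 78 = 480.
Column 1: 116 + 88 + 110 + 72 + 94 = 480.
Column 2: 82 + 104 + 76 + 98 + 120 = 480.
Column 3: 108 + 80 + 92 + 114 + 86 = 480.
Column 4: 74 + 96 + 118 + 90 + 102 = 480.
Column 5: 100 + 112 + 84 + 106 + 78 = 480.
Main diagonal: 116 + 104 + 92 + 90 + 78 = 480.
Anti-diagonal: 100 + 96 + 92 + 98 + 94 = 480.
All lines sum to 480.

Yes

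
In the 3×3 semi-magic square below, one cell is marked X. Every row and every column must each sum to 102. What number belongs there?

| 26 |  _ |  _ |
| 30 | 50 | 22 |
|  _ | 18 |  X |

38

Column 1 must total 102; the given cells sum to 56, so (3,1) = 46.
From column 2, 102 − (50 + 18) gives (1,2) = 34.
From row 1, 102 − (26 + 34) gives (1,3) = 42.
The remaining cell in row 3 is (3,3) = 102 − 64 = 38.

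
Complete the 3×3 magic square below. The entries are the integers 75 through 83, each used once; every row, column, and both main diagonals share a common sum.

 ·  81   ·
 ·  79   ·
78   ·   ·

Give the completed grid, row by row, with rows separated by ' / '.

76 81 80 / 83 79 75 / 78 77 82

The entries are 75 through 83, which sum to 711, so each line sums to 711/3 = 237.
Column 2: 81 + 79 + ? = 237, so (3,2) = 77.
Anti-diagonal: 79 + 78 + ? = 237, so (1,3) = 80.
Row 1 must total 237; the given cells sum to 161, so (1,1) = 76.
Row 3 needs 237; the known cells sum to 155, so (3,3) = 82.
The remaining cell in column 1 is (2,1) = 237 − 154 = 83.
Column 3: 80 + 82 + ? = 237, so (2,3) = 75.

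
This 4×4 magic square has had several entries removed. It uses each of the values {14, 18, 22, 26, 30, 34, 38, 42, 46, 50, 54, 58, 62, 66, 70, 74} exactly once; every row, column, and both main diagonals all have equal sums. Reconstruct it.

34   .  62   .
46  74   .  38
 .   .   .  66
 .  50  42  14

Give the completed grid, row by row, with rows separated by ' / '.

34 22 62 58 / 46 74 18 38 / 26 30 54 66 / 70 50 42 14

The 16 entries sum to 704, so each line sums to 704/4 = 176.
Row 2 needs 176; the known cells sum to 158, so (2,3) = 18.
Row 4 needs 176; the known cells sum to 106, so (4,1) = 70.
From column 1, 176 − (34 + 46 + 70) gives (3,1) = 26.
From column 3, 176 − (62 + 18 + 42) gives (3,3) = 54.
The remaining cell in column 4 is (1,4) = 176 − 118 = 58.
Anti-diagonal: 58 + 18 + 70 + ? = 176, so (3,2) = 30.
Row 1 must total 176; the given cells sum to 154, so (1,2) = 22.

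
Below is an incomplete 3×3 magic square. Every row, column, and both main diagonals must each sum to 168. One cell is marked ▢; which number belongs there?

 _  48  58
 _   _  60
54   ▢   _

Row 1: 48 + 58 + ? = 168, so (1,1) = 62.
From column 1, 168 − (62 + 54) gives (2,1) = 52.
Using column 3: 58 + 60 + ? → (3,3) = 168 − 118 = 50.
Main diagonal must total 168; the given cells sum to 112, so (2,2) = 56.
Row 3: 54 + 50 + ? = 168, so (3,2) = 64.

64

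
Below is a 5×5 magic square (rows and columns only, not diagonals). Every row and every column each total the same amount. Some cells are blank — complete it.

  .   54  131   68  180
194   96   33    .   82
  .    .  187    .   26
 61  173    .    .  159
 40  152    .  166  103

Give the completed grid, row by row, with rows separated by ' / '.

Column 5 is already complete: 180 + 82 + 26 + 159 + 103 = 550, so that is the magic constant.
Row 1 must total 550; the given cells sum to 433, so (1,1) = 117.
Using row 2: 194 + 96 + 33 + 82 + ? → (2,4) = 550 − 405 = 145.
The remaining cell in row 5 is (5,3) = 550 − 461 = 89.
Column 1 needs 550; the known cells sum to 412, so (3,1) = 138.
From column 2, 550 − (54 + 96 + 173 + 152) gives (3,2) = 75.
From column 3, 550 − (131 + 33 + 187 + 89) gives (4,3) = 110.
Row 3: 138 + 75 + 187 + 26 + ? = 550, so (3,4) = 124.
Using row 4: 61 + 173 + 110 + 159 + ? → (4,4) = 550 − 503 = 47.

117 54 131 68 180 / 194 96 33 145 82 / 138 75 187 124 26 / 61 173 110 47 159 / 40 152 89 166 103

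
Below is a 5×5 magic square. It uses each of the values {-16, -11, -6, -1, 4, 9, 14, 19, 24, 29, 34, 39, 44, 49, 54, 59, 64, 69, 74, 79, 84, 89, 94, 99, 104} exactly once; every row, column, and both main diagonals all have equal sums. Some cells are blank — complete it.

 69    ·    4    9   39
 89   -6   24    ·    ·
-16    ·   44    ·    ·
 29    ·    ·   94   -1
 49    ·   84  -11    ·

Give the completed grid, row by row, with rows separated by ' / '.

69 99 4 9 39 / 89 -6 24 54 59 / -16 14 44 74 104 / 29 34 64 94 -1 / 49 79 84 -11 19

The 25 entries sum to 1100, so each line sums to 1100/5 = 220.
Row 1: 69 + 4 + 9 + 39 + ? = 220, so (1,2) = 99.
Column 3 must total 220; the given cells sum to 156, so (4,3) = 64.
Using main diagonal: 69 + (-6) + 44 + 94 + ? → (5,5) = 220 − 201 = 19.
Row 4 must total 220; the given cells sum to 186, so (4,2) = 34.
Row 5 must total 220; the given cells sum to 141, so (5,2) = 79.
Column 2 must total 220; the given cells sum to 206, so (3,2) = 14.
Anti-diagonal must total 220; the given cells sum to 166, so (2,4) = 54.
The remaining cell in row 2 is (2,5) = 220 − 161 = 59.
Using column 4: 9 + 54 + 94 + (-11) + ? → (3,4) = 220 − 146 = 74.
The remaining cell in column 5 is (3,5) = 220 − 116 = 104.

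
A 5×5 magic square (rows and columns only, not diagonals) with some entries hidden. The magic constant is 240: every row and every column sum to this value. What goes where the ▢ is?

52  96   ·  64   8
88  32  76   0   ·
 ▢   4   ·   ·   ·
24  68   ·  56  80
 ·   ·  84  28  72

60

Row 1: 52 + 96 + 64 + 8 + ? = 240, so (1,3) = 20.
Using row 2: 88 + 32 + 76 + 0 + ? → (2,5) = 240 − 196 = 44.
Row 4 must total 240; the given cells sum to 228, so (4,3) = 12.
Column 2: 96 + 32 + 4 + 68 + ? = 240, so (5,2) = 40.
Column 3 must total 240; the given cells sum to 192, so (3,3) = 48.
From column 4, 240 − (64 + 0 + 56 + 28) gives (3,4) = 92.
Column 5 needs 240; the known cells sum to 204, so (3,5) = 36.
Row 3 needs 240; the known cells sum to 180, so (3,1) = 60.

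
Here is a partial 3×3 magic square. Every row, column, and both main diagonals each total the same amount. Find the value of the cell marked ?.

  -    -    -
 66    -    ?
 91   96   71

106

Row 3 is complete and sums to 258; that is the magic constant.
Using column 1: 66 + 91 + ? → (1,1) = 258 − 157 = 101.
Main diagonal: 101 + 71 + ? = 258, so (2,2) = 86.
The remaining cell in anti-diagonal is (1,3) = 258 − 177 = 81.
Row 1 needs 258; the known cells sum to 182, so (1,2) = 76.
Using row 2: 66 + 86 + ? → (2,3) = 258 − 152 = 106.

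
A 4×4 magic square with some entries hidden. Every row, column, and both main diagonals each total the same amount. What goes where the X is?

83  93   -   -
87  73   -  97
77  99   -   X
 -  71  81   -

75

Column 2 is complete and sums to 336; that is the magic constant.
Row 2 must total 336; the given cells sum to 257, so (2,3) = 79.
Column 1 needs 336; the known cells sum to 247, so (4,1) = 89.
Anti-diagonal must total 336; the given cells sum to 267, so (1,4) = 69.
Row 1 needs 336; the known cells sum to 245, so (1,3) = 91.
The remaining cell in row 4 is (4,4) = 336 − 241 = 95.
Column 3 needs 336; the known cells sum to 251, so (3,3) = 85.
Column 4 must total 336; the given cells sum to 261, so (3,4) = 75.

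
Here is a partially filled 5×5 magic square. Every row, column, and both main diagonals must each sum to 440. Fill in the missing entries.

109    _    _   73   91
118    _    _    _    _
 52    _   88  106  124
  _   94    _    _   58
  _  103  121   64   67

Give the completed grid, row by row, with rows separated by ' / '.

The remaining cell in row 3 is (3,2) = 440 − 370 = 70.
Using row 5: 103 + 121 + 64 + 67 + ? → (5,1) = 440 − 355 = 85.
From column 1, 440 − (109 + 118 + 52 + 85) gives (4,1) = 76.
Column 5 needs 440; the known cells sum to 340, so (2,5) = 100.
From anti-diagonal, 440 − (91 + 88 + 94 + 85) gives (2,4) = 82.
The remaining cell in column 4 is (4,4) = 440 − 325 = 115.
Main diagonal: 109 + 88 + 115 + 67 + ? = 440, so (2,2) = 61.
Using row 2: 118 + 61 + 82 + 100 + ? → (2,3) = 440 − 361 = 79.
From row 4, 440 − (76 + 94 + 115 + 58) gives (4,3) = 97.
From column 2, 440 − (61 + 70 + 94 + 103) gives (1,2) = 112.
Using column 3: 79 + 88 + 97 + 121 + ? → (1,3) = 440 − 385 = 55.

109 112 55 73 91 / 118 61 79 82 100 / 52 70 88 106 124 / 76 94 97 115 58 / 85 103 121 64 67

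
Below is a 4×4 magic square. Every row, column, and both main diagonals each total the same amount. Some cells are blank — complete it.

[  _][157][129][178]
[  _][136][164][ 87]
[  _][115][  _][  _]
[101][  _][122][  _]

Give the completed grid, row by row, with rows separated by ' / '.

94 157 129 178 / 171 136 164 87 / 192 115 143 108 / 101 150 122 185

Anti-diagonal is already complete: 178 + 164 + 115 + 101 = 558, so that is the magic constant.
Row 1 needs 558; the known cells sum to 464, so (1,1) = 94.
Row 2 needs 558; the known cells sum to 387, so (2,1) = 171.
The remaining cell in column 1 is (3,1) = 558 − 366 = 192.
Using column 2: 157 + 136 + 115 + ? → (4,2) = 558 − 408 = 150.
Column 3: 129 + 164 + 122 + ? = 558, so (3,3) = 143.
Main diagonal: 94 + 136 + 143 + ? = 558, so (4,4) = 185.
Row 3 needs 558; the known cells sum to 450, so (3,4) = 108.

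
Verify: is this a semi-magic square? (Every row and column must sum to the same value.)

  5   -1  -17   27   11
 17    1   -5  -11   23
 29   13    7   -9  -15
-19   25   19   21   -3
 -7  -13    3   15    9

No — column 4 sums to 43 but row 5 sums to 7.

Row 1: 5 + (-1) + (-17) + 27 + 11 = 25.
Row 2: 17 + 1 + (-5) + (-11) + 23 = 25.
Row 3: 29 + 13 + 7 + (-9) + (-15) = 25.
Row 4: -19 + 25 + 19 + 21 + (-3) = 43.
Row 5: -7 + (-13) + 3 + 15 + 9 = 7.
Column 1: 5 + 17 + 29 + (-19) + (-7) = 25.
Column 2: -1 + 1 + 13 + 25 + (-13) = 25.
Column 3: -17 + (-5) + 7 + 19 + 3 = 7.
Column 4: 27 + (-11) + (-9) + 21 + 15 = 43.
Column 5: 11 + 23 + (-15) + (-3) + 9 = 25.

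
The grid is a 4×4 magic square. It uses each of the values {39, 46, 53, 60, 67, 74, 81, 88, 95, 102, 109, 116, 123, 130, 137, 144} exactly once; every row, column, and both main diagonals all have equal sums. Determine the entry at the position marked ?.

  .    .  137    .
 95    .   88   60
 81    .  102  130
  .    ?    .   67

The 16 entries sum to 1464, so each line sums to 1464/4 = 366.
Row 2: 95 + 88 + 60 + ? = 366, so (2,2) = 123.
Row 3 needs 366; the known cells sum to 313, so (3,2) = 53.
Column 3 must total 366; the given cells sum to 327, so (4,3) = 39.
Using column 4: 60 + 130 + 67 + ? → (1,4) = 366 − 257 = 109.
Main diagonal: 123 + 102 + 67 + ? = 366, so (1,1) = 74.
From anti-diagonal, 366 − (109 + 88 + 53) gives (4,1) = 116.
The remaining cell in row 1 is (1,2) = 366 − 320 = 46.
Row 4 needs 366; the known cells sum to 222, so (4,2) = 144.

144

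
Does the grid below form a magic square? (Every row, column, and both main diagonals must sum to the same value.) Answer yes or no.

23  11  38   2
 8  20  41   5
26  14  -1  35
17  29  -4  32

Row 1: 23 + 11 + 38 + 2 = 74.
Row 2: 8 + 20 + 41 + 5 = 74.
Row 3: 26 + 14 + (-1) + 35 = 74.
Row 4: 17 + 29 + (-4) + 32 = 74.
Column 1: 23 + 8 + 26 + 17 = 74.
Column 2: 11 + 20 + 14 + 29 = 74.
Column 3: 38 + 41 + (-1) + (-4) = 74.
Column 4: 2 + 5 + 35 + 32 = 74.
Main diagonal: 23 + 20 + (-1) + 32 = 74.
Anti-diagonal: 2 + 41 + 14 + 17 = 74.
All lines sum to 74.

Yes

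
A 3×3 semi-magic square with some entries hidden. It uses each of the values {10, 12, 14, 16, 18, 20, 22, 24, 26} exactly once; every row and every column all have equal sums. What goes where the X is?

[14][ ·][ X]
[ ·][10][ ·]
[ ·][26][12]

The 9 entries sum to 162, so each line sums to 162/3 = 54.
Row 3 needs 54; the known cells sum to 38, so (3,1) = 16.
Column 1 needs 54; the known cells sum to 30, so (2,1) = 24.
Column 2 needs 54; the known cells sum to 36, so (1,2) = 18.
Using row 1: 14 + 18 + ? → (1,3) = 54 − 32 = 22.

22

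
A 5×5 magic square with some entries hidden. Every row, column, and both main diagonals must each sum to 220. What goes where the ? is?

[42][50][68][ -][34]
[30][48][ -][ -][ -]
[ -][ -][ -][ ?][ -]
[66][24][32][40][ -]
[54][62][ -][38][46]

The remaining cell in row 1 is (1,4) = 220 − 194 = 26.
Row 4 needs 220; the known cells sum to 162, so (4,5) = 58.
Row 5 needs 220; the known cells sum to 200, so (5,3) = 20.
From column 1, 220 − (42 + 30 + 66 + 54) gives (3,1) = 28.
Using column 2: 50 + 48 + 24 + 62 + ? → (3,2) = 220 − 184 = 36.
Using main diagonal: 42 + 48 + 40 + 46 + ? → (3,3) = 220 − 176 = 44.
The remaining cell in anti-diagonal is (2,4) = 220 − 156 = 64.
The remaining cell in column 3 is (2,3) = 220 − 164 = 56.
Column 4: 26 + 64 + 40 + 38 + ? = 220, so (3,4) = 52.

52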